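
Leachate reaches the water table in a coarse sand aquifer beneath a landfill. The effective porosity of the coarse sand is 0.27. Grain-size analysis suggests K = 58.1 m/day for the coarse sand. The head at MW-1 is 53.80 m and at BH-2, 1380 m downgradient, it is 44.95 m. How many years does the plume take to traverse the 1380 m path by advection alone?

2.74

Hydraulic gradient i = (53.80 − 44.95) / 1380 = 8.85 / 1380 = 0.006413.
Darcy flux q = K · i = 58.10 × 0.006413 = 0.3726 m/day.
Seepage velocity v = q / n_e = 0.3726 / 0.27 = 1.380 m/day.
Travel time t = L / v = 1380 / 1.380 = 1000 days = 2.738 years.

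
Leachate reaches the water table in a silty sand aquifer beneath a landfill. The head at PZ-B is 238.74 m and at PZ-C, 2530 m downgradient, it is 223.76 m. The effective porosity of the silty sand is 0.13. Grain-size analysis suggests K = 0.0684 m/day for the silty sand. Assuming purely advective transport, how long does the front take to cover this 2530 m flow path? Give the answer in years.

2220

Hydraulic gradient i = (238.74 − 223.76) / 2530 = 14.98 / 2530 = 0.005921.
Darcy flux q = K · i = 0.06840 × 0.005921 = 0.0004050 m/day.
Seepage velocity v = q / n_e = 0.0004050 / 0.13 = 0.003115 m/day.
Travel time t = L / v = 2530 / 0.003115 = 8.121e+05 days = 2223 years.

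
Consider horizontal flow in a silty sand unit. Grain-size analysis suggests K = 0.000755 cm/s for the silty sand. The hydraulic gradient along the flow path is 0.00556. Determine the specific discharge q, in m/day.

Convert K: 0.000755 cm/s × 864 = 0.6523 m/day.
Hydraulic gradient i = 0.00556.
Specific discharge q = K · i = 0.6523 × 0.005560 = 0.003627 m/day.

0.00363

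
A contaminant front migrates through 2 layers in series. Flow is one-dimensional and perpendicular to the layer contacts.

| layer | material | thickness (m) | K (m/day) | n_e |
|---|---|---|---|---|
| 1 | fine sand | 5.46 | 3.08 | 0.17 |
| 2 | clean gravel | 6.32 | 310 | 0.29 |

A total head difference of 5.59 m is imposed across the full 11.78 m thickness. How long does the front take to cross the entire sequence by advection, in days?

With flow normal to the layers, continuity requires the same specific discharge q through every layer.
Σ(b_i/K_i) = 5.46/3.08 + 6.32/310 = 1.793 d.
q = Δh / Σ(b_i/K_i) = 5.59 / 1.793 = 3.117 m/day.
In each layer the seepage velocity is v_i = q/n_i, so the layer transit time is t_i = b_i·n_i / q:
  layer 1 (fine sand): t_1 = 5.46 × 0.17 / 3.117 = 0.2977 d
  layer 2 (clean gravel): t_2 = 6.32 × 0.29 / 3.117 = 0.5879 d
Total t = Σ t_i = 0.8857 days.

0.886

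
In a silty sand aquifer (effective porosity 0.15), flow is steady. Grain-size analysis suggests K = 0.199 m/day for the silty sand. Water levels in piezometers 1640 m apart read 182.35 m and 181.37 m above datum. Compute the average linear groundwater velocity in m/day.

Hydraulic gradient i = (182.35 − 181.37) / 1640 = 0.98 / 1640 = 0.0005976.
Darcy flux q = K · i = 0.1990 × 0.0005976 = 0.0001189 m/day.
Seepage velocity v = q / n_e = 0.0001189 / 0.15 = 0.0007928 m/day.

0.000793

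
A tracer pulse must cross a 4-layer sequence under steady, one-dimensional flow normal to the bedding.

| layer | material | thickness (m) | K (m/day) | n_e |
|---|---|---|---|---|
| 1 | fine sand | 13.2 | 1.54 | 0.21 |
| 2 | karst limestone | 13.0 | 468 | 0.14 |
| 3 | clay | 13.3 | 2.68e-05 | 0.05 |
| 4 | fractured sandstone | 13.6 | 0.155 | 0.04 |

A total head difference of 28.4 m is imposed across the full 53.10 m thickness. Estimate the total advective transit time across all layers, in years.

With flow normal to the layers, continuity requires the same specific discharge q through every layer.
Σ(b_i/K_i) = 13.2/1.54 + 13.0/468 + 13.3/2.68e-05 + 13.6/0.155 = 4.964e+05 d.
q = Δh / Σ(b_i/K_i) = 28.4 / 4.964e+05 = 5.722e-05 m/day.
In each layer the seepage velocity is v_i = q/n_i, so the layer transit time is t_i = b_i·n_i / q:
  layer 1 (fine sand): t_1 = 13.2 × 0.21 / 5.722e-05 = 48448 d
  layer 2 (karst limestone): t_2 = 13.0 × 0.14 / 5.722e-05 = 31809 d
  layer 3 (clay): t_3 = 13.3 × 0.05 / 5.722e-05 = 11623 d
  layer 4 (fractured sandstone): t_4 = 13.6 × 0.04 / 5.722e-05 = 9508 d
Total t = Σ t_i = 1.014e+05 days = 277.6 years.

278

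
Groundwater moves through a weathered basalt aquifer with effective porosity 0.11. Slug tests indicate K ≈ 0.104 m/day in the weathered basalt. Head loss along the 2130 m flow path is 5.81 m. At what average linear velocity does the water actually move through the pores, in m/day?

0.00258

Hydraulic gradient i = Δh / L = 5.81 / 2130 = 0.002728.
Darcy flux q = K · i = 0.1040 × 0.002728 = 0.0002837 m/day.
Seepage velocity v = q / n_e = 0.0002837 / 0.11 = 0.002579 m/day.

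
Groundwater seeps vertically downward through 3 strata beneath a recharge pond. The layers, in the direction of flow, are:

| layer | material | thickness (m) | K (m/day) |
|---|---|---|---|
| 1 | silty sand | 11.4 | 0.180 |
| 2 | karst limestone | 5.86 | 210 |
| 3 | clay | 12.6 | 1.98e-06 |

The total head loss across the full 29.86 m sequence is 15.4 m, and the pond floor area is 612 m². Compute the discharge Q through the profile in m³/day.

Flow is perpendicular to layering, so the layers act in series and the equivalent K is the thickness-weighted harmonic mean.
Total thickness L = 11.4 + 5.86 + 12.6 = 29.86 m.
Σ(b_i/K_i) = 11.4/0.180 + 5.86/210 + 12.6/1.98e-06 = 6.364e+06 d.
K_eq = L / Σ(b_i/K_i) = 29.86 / 6.364e+06 = 4.692e-06 m/day.
Q = K_eq · A · (Δh/L) = 4.692e-06 × 612 × (15.4/29.86) = 0.001481 m³/day.

0.00148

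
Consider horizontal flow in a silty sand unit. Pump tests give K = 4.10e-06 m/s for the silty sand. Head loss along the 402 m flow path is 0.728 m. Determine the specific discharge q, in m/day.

Convert K: 4.10e-06 m/s × 86400 = 0.3542 m/day.
Hydraulic gradient i = Δh / L = 0.728 / 402 = 0.001811.
Specific discharge q = K · i = 0.3542 × 0.001811 = 0.0006415 m/day.

0.000642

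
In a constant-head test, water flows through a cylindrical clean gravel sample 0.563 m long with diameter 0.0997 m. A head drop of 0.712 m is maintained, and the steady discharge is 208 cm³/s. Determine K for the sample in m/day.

Cross-sectional area A = π·(d/2)² = π × (0.0997/2)² = 0.007807 m².
Convert discharge: 208 cm³/s = 0.0002080 m³/s.
Darcy's law rearranged: K = Q·L / (A·Δh) = 0.0002080 × 0.563 / (0.007807 × 0.712) = 0.02107 m/s = 1820 m/day.

1820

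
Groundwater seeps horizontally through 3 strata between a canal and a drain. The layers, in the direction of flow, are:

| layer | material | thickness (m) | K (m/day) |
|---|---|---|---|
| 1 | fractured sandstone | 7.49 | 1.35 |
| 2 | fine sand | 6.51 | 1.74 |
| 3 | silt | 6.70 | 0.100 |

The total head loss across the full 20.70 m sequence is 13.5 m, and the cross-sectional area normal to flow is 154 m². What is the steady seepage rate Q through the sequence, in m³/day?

27.3

Flow is perpendicular to layering, so the layers act in series and the equivalent K is the thickness-weighted harmonic mean.
Total thickness L = 7.49 + 6.51 + 6.70 = 20.70 m.
Σ(b_i/K_i) = 7.49/1.35 + 6.51/1.74 + 6.70/0.100 = 76.29 d.
K_eq = L / Σ(b_i/K_i) = 20.70 / 76.29 = 0.2713 m/day.
Q = K_eq · A · (Δh/L) = 0.2713 × 154 × (13.5/20.70) = 27.25 m³/day.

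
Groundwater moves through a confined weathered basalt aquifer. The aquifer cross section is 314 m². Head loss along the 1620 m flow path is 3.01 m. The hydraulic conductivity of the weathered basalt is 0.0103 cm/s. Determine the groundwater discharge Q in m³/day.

5.19

Convert K: 0.0103 cm/s × 864 = 8.899 m/day.
Hydraulic gradient i = Δh / L = 3.01 / 1620 = 0.001858.
Darcy's law: Q = K · A · i = 8.899 × 314.0 × 0.001858 = 5.192 m³/day.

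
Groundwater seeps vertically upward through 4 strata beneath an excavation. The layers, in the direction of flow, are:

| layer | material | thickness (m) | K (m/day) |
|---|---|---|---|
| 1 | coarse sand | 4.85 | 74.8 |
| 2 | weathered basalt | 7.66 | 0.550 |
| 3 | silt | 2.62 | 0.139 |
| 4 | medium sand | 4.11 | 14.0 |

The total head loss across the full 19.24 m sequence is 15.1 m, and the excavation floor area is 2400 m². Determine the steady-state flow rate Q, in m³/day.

Flow is perpendicular to layering, so the layers act in series and the equivalent K is the thickness-weighted harmonic mean.
Total thickness L = 4.85 + 7.66 + 2.62 + 4.11 = 19.24 m.
Σ(b_i/K_i) = 4.85/74.8 + 7.66/0.550 + 2.62/0.139 + 4.11/14.0 = 33.13 d.
K_eq = L / Σ(b_i/K_i) = 19.24 / 33.13 = 0.5807 m/day.
Q = K_eq · A · (Δh/L) = 0.5807 × 2400 × (15.1/19.24) = 1094 m³/day.

1090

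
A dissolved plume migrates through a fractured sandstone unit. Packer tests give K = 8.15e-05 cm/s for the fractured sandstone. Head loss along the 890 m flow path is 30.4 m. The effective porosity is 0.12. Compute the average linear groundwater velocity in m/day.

Convert K: 8.15e-05 cm/s × 864 = 0.07042 m/day.
Hydraulic gradient i = Δh / L = 30.4 / 890 = 0.03416.
Darcy flux q = K · i = 0.07042 × 0.03416 = 0.002405 m/day.
Seepage velocity v = q / n_e = 0.002405 / 0.12 = 0.02004 m/day.

0.0200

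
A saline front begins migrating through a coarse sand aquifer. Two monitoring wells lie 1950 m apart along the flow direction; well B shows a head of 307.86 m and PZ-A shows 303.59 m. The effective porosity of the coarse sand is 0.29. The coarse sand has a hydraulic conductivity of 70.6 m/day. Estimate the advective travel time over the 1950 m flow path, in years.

10.0

Hydraulic gradient i = (307.86 − 303.59) / 1950 = 4.27 / 1950 = 0.002190.
Darcy flux q = K · i = 70.60 × 0.002190 = 0.1546 m/day.
Seepage velocity v = q / n_e = 0.1546 / 0.29 = 0.5331 m/day.
Travel time t = L / v = 1950 / 0.5331 = 3658 days = 10.01 years.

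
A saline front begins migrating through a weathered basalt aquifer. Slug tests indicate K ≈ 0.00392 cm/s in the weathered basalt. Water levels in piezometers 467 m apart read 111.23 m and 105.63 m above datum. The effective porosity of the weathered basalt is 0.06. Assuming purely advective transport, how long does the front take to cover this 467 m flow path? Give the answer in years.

1.89

Convert K: 0.00392 cm/s × 864 = 3.387 m/day.
Hydraulic gradient i = (111.23 − 105.63) / 467 = 5.6 / 467 = 0.01199.
Darcy flux q = K · i = 3.387 × 0.01199 = 0.04061 m/day.
Seepage velocity v = q / n_e = 0.04061 / 0.06 = 0.6769 m/day.
Travel time t = L / v = 467 / 0.6769 = 689.9 days = 1.889 years.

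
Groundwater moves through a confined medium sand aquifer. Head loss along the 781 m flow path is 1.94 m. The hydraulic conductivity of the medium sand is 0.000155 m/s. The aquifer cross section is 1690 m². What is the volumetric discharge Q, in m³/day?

56.2

Convert K: 0.000155 m/s × 86400 = 13.39 m/day.
Hydraulic gradient i = Δh / L = 1.94 / 781 = 0.002484.
Darcy's law: Q = K · A · i = 13.39 × 1690 × 0.002484 = 56.22 m³/day.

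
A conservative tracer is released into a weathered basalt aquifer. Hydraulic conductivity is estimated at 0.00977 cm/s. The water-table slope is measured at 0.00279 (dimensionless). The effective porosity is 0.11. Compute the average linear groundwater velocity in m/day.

0.214

Convert K: 0.00977 cm/s × 864 = 8.441 m/day.
Hydraulic gradient i = 0.00279.
Darcy flux q = K · i = 8.441 × 0.002790 = 0.02355 m/day.
Seepage velocity v = q / n_e = 0.02355 / 0.11 = 0.2141 m/day.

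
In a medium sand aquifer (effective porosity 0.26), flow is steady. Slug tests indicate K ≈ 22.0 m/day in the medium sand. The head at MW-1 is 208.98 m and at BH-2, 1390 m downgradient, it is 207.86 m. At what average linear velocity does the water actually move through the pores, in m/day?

0.0682

Hydraulic gradient i = (208.98 − 207.86) / 1390 = 1.12 / 1390 = 0.0008058.
Darcy flux q = K · i = 22.00 × 0.0008058 = 0.01773 m/day.
Seepage velocity v = q / n_e = 0.01773 / 0.26 = 0.06818 m/day.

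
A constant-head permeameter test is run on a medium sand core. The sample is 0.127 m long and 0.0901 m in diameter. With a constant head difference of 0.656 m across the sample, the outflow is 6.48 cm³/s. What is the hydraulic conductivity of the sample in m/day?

17.0

Cross-sectional area A = π·(d/2)² = π × (0.0901/2)² = 0.006376 m².
Convert discharge: 6.48 cm³/s = 6.480e-06 m³/s.
Darcy's law rearranged: K = Q·L / (A·Δh) = 6.480e-06 × 0.127 / (0.006376 × 0.656) = 0.0001968 m/s = 17.00 m/day.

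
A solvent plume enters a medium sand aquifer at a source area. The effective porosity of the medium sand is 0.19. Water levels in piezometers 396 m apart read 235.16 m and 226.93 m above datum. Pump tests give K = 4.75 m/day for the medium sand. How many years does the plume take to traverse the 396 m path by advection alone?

2.09

Hydraulic gradient i = (235.16 − 226.93) / 396 = 8.23 / 396 = 0.02078.
Darcy flux q = K · i = 4.750 × 0.02078 = 0.09872 m/day.
Seepage velocity v = q / n_e = 0.09872 / 0.19 = 0.5196 m/day.
Travel time t = L / v = 396 / 0.5196 = 762.2 days = 2.087 years.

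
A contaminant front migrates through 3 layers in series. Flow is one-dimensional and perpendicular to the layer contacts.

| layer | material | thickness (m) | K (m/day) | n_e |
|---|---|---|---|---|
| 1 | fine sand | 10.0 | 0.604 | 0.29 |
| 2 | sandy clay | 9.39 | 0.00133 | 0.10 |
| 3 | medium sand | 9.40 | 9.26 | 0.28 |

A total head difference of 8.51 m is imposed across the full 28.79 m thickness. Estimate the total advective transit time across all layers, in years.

With flow normal to the layers, continuity requires the same specific discharge q through every layer.
Σ(b_i/K_i) = 10.0/0.604 + 9.39/0.00133 + 9.40/9.26 = 7078 d.
q = Δh / Σ(b_i/K_i) = 8.51 / 7078 = 0.001202 m/day.
In each layer the seepage velocity is v_i = q/n_i, so the layer transit time is t_i = b_i·n_i / q:
  layer 1 (fine sand): t_1 = 10.0 × 0.29 / 0.001202 = 2412 d
  layer 2 (sandy clay): t_2 = 9.39 × 0.10 / 0.001202 = 781.0 d
  layer 3 (medium sand): t_3 = 9.40 × 0.28 / 0.001202 = 2189 d
Total t = Σ t_i = 5382 days = 14.73 years.

14.7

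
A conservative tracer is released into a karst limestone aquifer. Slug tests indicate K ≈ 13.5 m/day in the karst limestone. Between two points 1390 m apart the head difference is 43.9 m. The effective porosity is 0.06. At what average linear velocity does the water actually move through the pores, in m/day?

7.11

Hydraulic gradient i = Δh / L = 43.9 / 1390 = 0.03158.
Darcy flux q = K · i = 13.50 × 0.03158 = 0.4264 m/day.
Seepage velocity v = q / n_e = 0.4264 / 0.06 = 7.106 m/day.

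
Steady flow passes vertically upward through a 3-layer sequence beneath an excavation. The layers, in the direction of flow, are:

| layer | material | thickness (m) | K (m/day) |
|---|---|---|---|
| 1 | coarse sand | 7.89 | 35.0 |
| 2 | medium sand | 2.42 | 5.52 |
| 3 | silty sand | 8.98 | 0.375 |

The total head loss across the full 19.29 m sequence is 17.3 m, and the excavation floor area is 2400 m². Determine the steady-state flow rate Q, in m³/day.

1690

Flow is perpendicular to layering, so the layers act in series and the equivalent K is the thickness-weighted harmonic mean.
Total thickness L = 7.89 + 2.42 + 8.98 = 19.29 m.
Σ(b_i/K_i) = 7.89/35.0 + 2.42/5.52 + 8.98/0.375 = 24.61 d.
K_eq = L / Σ(b_i/K_i) = 19.29 / 24.61 = 0.7838 m/day.
Q = K_eq · A · (Δh/L) = 0.7838 × 2400 × (17.3/19.29) = 1687 m³/day.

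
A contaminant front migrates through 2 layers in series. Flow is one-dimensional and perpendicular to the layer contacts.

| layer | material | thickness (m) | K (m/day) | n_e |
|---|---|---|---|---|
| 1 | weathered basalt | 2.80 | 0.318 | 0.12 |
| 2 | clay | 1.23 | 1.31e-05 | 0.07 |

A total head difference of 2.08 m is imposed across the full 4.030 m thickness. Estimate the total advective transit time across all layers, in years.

52.2

With flow normal to the layers, continuity requires the same specific discharge q through every layer.
Σ(b_i/K_i) = 2.80/0.318 + 1.23/1.31e-05 = 93902 d.
q = Δh / Σ(b_i/K_i) = 2.08 / 93902 = 2.215e-05 m/day.
In each layer the seepage velocity is v_i = q/n_i, so the layer transit time is t_i = b_i·n_i / q:
  layer 1 (weathered basalt): t_1 = 2.80 × 0.12 / 2.215e-05 = 15169 d
  layer 2 (clay): t_2 = 1.23 × 0.07 / 2.215e-05 = 3887 d
Total t = Σ t_i = 19056 days = 52.17 years.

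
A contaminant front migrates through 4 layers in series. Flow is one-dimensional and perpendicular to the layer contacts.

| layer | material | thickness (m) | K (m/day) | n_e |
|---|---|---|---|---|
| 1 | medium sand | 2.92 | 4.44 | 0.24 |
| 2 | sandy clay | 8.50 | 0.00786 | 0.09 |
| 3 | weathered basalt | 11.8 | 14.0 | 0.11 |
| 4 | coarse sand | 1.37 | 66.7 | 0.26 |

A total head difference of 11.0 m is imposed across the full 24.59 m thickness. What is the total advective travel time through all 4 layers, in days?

307

With flow normal to the layers, continuity requires the same specific discharge q through every layer.
Σ(b_i/K_i) = 2.92/4.44 + 8.50/0.00786 + 11.8/14.0 + 1.37/66.7 = 1083 d.
q = Δh / Σ(b_i/K_i) = 11.0 / 1083 = 0.01016 m/day.
In each layer the seepage velocity is v_i = q/n_i, so the layer transit time is t_i = b_i·n_i / q:
  layer 1 (medium sand): t_1 = 2.92 × 0.24 / 0.01016 = 68.99 d
  layer 2 (sandy clay): t_2 = 8.50 × 0.09 / 0.01016 = 75.31 d
  layer 3 (weathered basalt): t_3 = 11.8 × 0.11 / 0.01016 = 127.8 d
  layer 4 (coarse sand): t_4 = 1.37 × 0.26 / 0.01016 = 35.07 d
Total t = Σ t_i = 307.2 days.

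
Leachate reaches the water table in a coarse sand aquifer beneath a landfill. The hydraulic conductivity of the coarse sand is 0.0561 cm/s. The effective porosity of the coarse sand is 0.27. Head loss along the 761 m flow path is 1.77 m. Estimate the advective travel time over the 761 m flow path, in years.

4.99

Convert K: 0.0561 cm/s × 864 = 48.47 m/day.
Hydraulic gradient i = Δh / L = 1.77 / 761 = 0.002326.
Darcy flux q = K · i = 48.47 × 0.002326 = 0.1127 m/day.
Seepage velocity v = q / n_e = 0.1127 / 0.27 = 0.4175 m/day.
Travel time t = L / v = 761 / 0.4175 = 1823 days = 4.990 years.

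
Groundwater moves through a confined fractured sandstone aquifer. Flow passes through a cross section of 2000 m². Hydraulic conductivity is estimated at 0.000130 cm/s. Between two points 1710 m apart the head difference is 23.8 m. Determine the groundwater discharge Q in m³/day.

3.13

Convert K: 0.000130 cm/s × 864 = 0.1123 m/day.
Hydraulic gradient i = Δh / L = 23.8 / 1710 = 0.01392.
Darcy's law: Q = K · A · i = 0.1123 × 2000 × 0.01392 = 3.127 m³/day.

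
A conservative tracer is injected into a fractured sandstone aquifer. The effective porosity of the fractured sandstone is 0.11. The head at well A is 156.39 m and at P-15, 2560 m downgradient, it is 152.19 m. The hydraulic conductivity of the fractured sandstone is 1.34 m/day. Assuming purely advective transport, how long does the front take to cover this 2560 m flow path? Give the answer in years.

Hydraulic gradient i = (156.39 − 152.19) / 2560 = 4.2 / 2560 = 0.001641.
Darcy flux q = K · i = 1.340 × 0.001641 = 0.002198 m/day.
Seepage velocity v = q / n_e = 0.002198 / 0.11 = 0.01999 m/day.
Travel time t = L / v = 2560 / 0.01999 = 1.281e+05 days = 350.7 years.

351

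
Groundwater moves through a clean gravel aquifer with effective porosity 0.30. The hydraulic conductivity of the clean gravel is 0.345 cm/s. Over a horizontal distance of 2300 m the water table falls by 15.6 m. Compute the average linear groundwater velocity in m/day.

6.74

Convert K: 0.345 cm/s × 864 = 298.1 m/day.
Hydraulic gradient i = Δh / L = 15.6 / 2300 = 0.006783.
Darcy flux q = K · i = 298.1 × 0.006783 = 2.022 m/day.
Seepage velocity v = q / n_e = 2.022 / 0.30 = 6.739 m/day.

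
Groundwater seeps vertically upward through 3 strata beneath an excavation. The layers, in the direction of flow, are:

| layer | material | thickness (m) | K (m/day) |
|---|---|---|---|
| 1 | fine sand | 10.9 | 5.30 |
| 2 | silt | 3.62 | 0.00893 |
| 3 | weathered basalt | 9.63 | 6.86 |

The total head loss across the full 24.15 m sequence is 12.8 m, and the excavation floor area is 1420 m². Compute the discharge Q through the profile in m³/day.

44.5

Flow is perpendicular to layering, so the layers act in series and the equivalent K is the thickness-weighted harmonic mean.
Total thickness L = 10.9 + 3.62 + 9.63 = 24.15 m.
Σ(b_i/K_i) = 10.9/5.30 + 3.62/0.00893 + 9.63/6.86 = 408.8 d.
K_eq = L / Σ(b_i/K_i) = 24.15 / 408.8 = 0.05907 m/day.
Q = K_eq · A · (Δh/L) = 0.05907 × 1420 × (12.8/24.15) = 44.46 m³/day.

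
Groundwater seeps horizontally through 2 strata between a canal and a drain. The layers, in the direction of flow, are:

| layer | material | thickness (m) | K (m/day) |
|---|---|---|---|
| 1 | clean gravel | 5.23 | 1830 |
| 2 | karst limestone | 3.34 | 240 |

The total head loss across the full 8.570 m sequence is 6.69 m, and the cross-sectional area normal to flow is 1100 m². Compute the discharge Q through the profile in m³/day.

439000

Flow is perpendicular to layering, so the layers act in series and the equivalent K is the thickness-weighted harmonic mean.
Total thickness L = 5.23 + 3.34 = 8.570 m.
Σ(b_i/K_i) = 5.23/1830 + 3.34/240 = 0.01677 d.
K_eq = L / Σ(b_i/K_i) = 8.570 / 0.01677 = 510.9 m/day.
Q = K_eq · A · (Δh/L) = 510.9 × 1100 × (6.69/8.570) = 4.387e+05 m³/day.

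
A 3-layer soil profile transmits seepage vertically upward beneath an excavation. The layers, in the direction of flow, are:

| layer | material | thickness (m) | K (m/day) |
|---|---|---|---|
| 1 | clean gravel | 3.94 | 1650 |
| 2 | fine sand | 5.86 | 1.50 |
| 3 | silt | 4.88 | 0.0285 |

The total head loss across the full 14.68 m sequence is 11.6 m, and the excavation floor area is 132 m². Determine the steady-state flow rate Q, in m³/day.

8.74

Flow is perpendicular to layering, so the layers act in series and the equivalent K is the thickness-weighted harmonic mean.
Total thickness L = 3.94 + 5.86 + 4.88 = 14.68 m.
Σ(b_i/K_i) = 3.94/1650 + 5.86/1.50 + 4.88/0.0285 = 175.1 d.
K_eq = L / Σ(b_i/K_i) = 14.68 / 175.1 = 0.08382 m/day.
Q = K_eq · A · (Δh/L) = 0.08382 × 132 × (11.6/14.68) = 8.743 m³/day.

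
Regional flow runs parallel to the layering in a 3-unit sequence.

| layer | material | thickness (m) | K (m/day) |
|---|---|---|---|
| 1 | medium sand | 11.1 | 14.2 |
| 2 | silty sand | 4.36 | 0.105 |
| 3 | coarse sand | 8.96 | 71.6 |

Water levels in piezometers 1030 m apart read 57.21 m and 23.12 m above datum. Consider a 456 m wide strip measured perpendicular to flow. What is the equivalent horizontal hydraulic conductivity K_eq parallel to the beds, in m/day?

32.7

Flow is parallel to layering, so each bed carries its own Darcy discharge and the transmissivities add.
Σ(K_i·b_i) = 14.2×11.1 + 0.105×4.36 + 71.6×8.96 = 799.6 m²/day.
Total thickness b = 24.42 m, so K_eq = Σ(K_i·b_i)/b = 32.74 m/day.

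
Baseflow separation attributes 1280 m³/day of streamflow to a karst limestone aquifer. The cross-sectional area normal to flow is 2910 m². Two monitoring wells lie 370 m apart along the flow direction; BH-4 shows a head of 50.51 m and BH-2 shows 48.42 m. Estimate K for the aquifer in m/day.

Hydraulic gradient i = (50.51 − 48.42) / 370 = 2.09 / 370 = 0.005649.
From Q = K·A·i, K = Q / (A·i) = 1280 / (2910 × 0.005649) = 77.87 m/day.

77.9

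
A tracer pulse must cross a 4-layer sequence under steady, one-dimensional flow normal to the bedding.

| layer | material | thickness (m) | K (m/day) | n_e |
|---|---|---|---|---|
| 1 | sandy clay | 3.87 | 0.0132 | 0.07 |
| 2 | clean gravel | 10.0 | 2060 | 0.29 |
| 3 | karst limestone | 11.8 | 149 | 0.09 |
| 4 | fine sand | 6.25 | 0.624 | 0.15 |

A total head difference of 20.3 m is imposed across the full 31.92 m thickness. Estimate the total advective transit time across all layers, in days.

77.2

With flow normal to the layers, continuity requires the same specific discharge q through every layer.
Σ(b_i/K_i) = 3.87/0.0132 + 10.0/2060 + 11.8/149 + 6.25/0.624 = 303.3 d.
q = Δh / Σ(b_i/K_i) = 20.3 / 303.3 = 0.06693 m/day.
In each layer the seepage velocity is v_i = q/n_i, so the layer transit time is t_i = b_i·n_i / q:
  layer 1 (sandy clay): t_1 = 3.87 × 0.07 / 0.06693 = 4.047 d
  layer 2 (clean gravel): t_2 = 10.0 × 0.29 / 0.06693 = 43.33 d
  layer 3 (karst limestone): t_3 = 11.8 × 0.09 / 0.06693 = 15.87 d
  layer 4 (fine sand): t_4 = 6.25 × 0.15 / 0.06693 = 14.01 d
Total t = Σ t_i = 77.25 days.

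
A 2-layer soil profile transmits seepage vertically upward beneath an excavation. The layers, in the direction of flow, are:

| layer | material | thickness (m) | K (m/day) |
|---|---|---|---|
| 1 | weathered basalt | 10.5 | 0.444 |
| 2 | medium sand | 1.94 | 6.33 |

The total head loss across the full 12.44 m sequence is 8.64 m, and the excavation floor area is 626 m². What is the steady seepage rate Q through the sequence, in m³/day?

Flow is perpendicular to layering, so the layers act in series and the equivalent K is the thickness-weighted harmonic mean.
Total thickness L = 10.5 + 1.94 = 12.44 m.
Σ(b_i/K_i) = 10.5/0.444 + 1.94/6.33 = 23.96 d.
K_eq = L / Σ(b_i/K_i) = 12.44 / 23.96 = 0.5193 m/day.
Q = K_eq · A · (Δh/L) = 0.5193 × 626 × (8.64/12.44) = 225.8 m³/day.

226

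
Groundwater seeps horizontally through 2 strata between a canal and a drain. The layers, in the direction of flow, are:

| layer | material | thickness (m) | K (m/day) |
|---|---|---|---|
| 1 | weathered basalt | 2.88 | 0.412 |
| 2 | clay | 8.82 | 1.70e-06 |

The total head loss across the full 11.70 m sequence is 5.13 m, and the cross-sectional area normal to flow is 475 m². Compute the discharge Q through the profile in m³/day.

0.000470

Flow is perpendicular to layering, so the layers act in series and the equivalent K is the thickness-weighted harmonic mean.
Total thickness L = 2.88 + 8.82 = 11.70 m.
Σ(b_i/K_i) = 2.88/0.412 + 8.82/1.70e-06 = 5.188e+06 d.
K_eq = L / Σ(b_i/K_i) = 11.70 / 5.188e+06 = 2.255e-06 m/day.
Q = K_eq · A · (Δh/L) = 2.255e-06 × 475 × (5.13/11.70) = 0.0004697 m³/day.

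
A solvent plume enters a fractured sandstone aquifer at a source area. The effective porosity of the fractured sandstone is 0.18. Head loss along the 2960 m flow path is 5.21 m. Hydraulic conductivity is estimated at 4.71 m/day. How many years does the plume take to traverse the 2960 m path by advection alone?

Hydraulic gradient i = Δh / L = 5.21 / 2960 = 0.001760.
Darcy flux q = K · i = 4.710 × 0.001760 = 0.008290 m/day.
Seepage velocity v = q / n_e = 0.008290 / 0.18 = 0.04606 m/day.
Travel time t = L / v = 2960 / 0.04606 = 64268 days = 176.0 years.

176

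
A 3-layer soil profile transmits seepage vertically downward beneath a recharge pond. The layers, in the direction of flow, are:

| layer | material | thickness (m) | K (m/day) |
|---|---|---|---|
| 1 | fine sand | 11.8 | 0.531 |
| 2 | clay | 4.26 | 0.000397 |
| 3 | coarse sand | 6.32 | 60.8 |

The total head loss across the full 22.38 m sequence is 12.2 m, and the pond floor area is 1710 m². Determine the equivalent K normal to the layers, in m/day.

0.00208

Flow is perpendicular to layering, so the layers act in series and the equivalent K is the thickness-weighted harmonic mean.
Total thickness L = 11.8 + 4.26 + 6.32 = 22.38 m.
Σ(b_i/K_i) = 11.8/0.531 + 4.26/0.000397 + 6.32/60.8 = 10753 d.
K_eq = L / Σ(b_i/K_i) = 22.38 / 10753 = 0.002081 m/day.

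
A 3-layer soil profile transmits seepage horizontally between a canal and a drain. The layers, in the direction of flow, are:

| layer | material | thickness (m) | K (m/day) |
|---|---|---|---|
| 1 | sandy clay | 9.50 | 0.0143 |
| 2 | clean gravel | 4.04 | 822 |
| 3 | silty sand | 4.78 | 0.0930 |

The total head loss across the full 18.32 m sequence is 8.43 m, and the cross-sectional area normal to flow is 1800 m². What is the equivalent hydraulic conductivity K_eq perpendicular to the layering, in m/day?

Flow is perpendicular to layering, so the layers act in series and the equivalent K is the thickness-weighted harmonic mean.
Total thickness L = 9.50 + 4.04 + 4.78 = 18.32 m.
Σ(b_i/K_i) = 9.50/0.0143 + 4.04/822 + 4.78/0.0930 = 715.7 d.
K_eq = L / Σ(b_i/K_i) = 18.32 / 715.7 = 0.02560 m/day.

0.0256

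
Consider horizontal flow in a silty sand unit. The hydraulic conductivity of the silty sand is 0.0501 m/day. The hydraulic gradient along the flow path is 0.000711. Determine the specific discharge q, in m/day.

Hydraulic gradient i = 0.000711.
Specific discharge q = K · i = 0.05010 × 0.0007110 = 3.562e-05 m/day.

3.56e-05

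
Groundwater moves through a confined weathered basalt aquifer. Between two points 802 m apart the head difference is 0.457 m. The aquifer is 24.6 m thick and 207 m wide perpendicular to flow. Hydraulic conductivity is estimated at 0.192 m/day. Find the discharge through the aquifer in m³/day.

0.557

Cross-sectional area A = 207 × 24.6 = 5092 m².
Hydraulic gradient i = Δh / L = 0.457 / 802 = 0.0005698.
Darcy's law: Q = K · A · i = 0.1920 × 5092 × 0.0005698 = 0.5571 m³/day.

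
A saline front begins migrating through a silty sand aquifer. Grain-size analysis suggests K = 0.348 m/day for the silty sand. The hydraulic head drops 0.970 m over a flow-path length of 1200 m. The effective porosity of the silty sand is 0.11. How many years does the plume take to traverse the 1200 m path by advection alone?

1280

Hydraulic gradient i = Δh / L = 0.970 / 1200 = 0.0008083.
Darcy flux q = K · i = 0.3480 × 0.0008083 = 0.0002813 m/day.
Seepage velocity v = q / n_e = 0.0002813 / 0.11 = 0.002557 m/day.
Travel time t = L / v = 1200 / 0.002557 = 4.692e+05 days = 1285 years.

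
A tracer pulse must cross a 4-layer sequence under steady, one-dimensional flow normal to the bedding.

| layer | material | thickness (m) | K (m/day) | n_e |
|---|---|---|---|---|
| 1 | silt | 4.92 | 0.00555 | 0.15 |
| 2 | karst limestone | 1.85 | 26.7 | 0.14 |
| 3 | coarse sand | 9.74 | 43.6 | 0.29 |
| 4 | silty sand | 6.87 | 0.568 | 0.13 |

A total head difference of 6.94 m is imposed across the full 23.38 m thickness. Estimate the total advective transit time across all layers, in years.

1.67

With flow normal to the layers, continuity requires the same specific discharge q through every layer.
Σ(b_i/K_i) = 4.92/0.00555 + 1.85/26.7 + 9.74/43.6 + 6.87/0.568 = 898.9 d.
q = Δh / Σ(b_i/K_i) = 6.94 / 898.9 = 0.007721 m/day.
In each layer the seepage velocity is v_i = q/n_i, so the layer transit time is t_i = b_i·n_i / q:
  layer 1 (silt): t_1 = 4.92 × 0.15 / 0.007721 = 95.59 d
  layer 2 (karst limestone): t_2 = 1.85 × 0.14 / 0.007721 = 33.55 d
  layer 3 (coarse sand): t_3 = 9.74 × 0.29 / 0.007721 = 365.8 d
  layer 4 (silty sand): t_4 = 6.87 × 0.13 / 0.007721 = 115.7 d
Total t = Σ t_i = 610.7 days = 1.672 years.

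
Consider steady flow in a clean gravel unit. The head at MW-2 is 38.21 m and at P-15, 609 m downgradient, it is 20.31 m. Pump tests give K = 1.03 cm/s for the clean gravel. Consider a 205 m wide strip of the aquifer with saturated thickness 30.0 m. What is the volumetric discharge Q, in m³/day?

Convert K: 1.03 cm/s × 864 = 889.9 m/day.
Cross-sectional area A = 205 × 30.0 = 6150 m².
Hydraulic gradient i = (38.21 − 20.31) / 609 = 17.9 / 609 = 0.02939.
Darcy's law: Q = K · A · i = 889.9 × 6150 × 0.02939 = 1.609e+05 m³/day.

161000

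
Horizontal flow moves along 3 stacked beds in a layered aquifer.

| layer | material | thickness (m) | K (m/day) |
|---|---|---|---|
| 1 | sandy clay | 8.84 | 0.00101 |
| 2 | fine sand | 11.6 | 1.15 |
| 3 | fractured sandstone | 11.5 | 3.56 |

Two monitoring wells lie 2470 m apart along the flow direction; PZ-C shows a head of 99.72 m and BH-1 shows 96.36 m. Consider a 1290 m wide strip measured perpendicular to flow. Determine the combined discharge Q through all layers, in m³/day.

Flow is parallel to layering, so each bed carries its own Darcy discharge and the transmissivities add.
Σ(K_i·b_i) = 0.00101×8.84 + 1.15×11.6 + 3.56×11.5 = 54.29 m²/day.
Hydraulic gradient i = (99.72 − 96.36) / 2470 = 3.36 / 2470 = 0.001360.
Q = Σ(K_i·b_i) · W · i = 54.29 × 1290 × 0.001360 = 95.27 m³/day.

95.3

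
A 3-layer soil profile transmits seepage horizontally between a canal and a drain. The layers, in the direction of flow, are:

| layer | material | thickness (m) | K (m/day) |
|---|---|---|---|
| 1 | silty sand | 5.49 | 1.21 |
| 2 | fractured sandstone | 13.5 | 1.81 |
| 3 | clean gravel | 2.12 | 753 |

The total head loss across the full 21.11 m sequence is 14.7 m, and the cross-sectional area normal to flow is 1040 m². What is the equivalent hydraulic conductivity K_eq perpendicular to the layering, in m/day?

Flow is perpendicular to layering, so the layers act in series and the equivalent K is the thickness-weighted harmonic mean.
Total thickness L = 5.49 + 13.5 + 2.12 = 21.11 m.
Σ(b_i/K_i) = 5.49/1.21 + 13.5/1.81 + 2.12/753 = 12.00 d.
K_eq = L / Σ(b_i/K_i) = 21.11 / 12.00 = 1.759 m/day.

1.76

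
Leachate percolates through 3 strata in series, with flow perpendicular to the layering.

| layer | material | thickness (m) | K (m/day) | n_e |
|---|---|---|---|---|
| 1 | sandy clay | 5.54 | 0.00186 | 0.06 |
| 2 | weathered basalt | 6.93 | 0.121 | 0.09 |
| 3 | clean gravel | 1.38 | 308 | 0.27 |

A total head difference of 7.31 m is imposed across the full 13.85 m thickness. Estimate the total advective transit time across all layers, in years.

With flow normal to the layers, continuity requires the same specific discharge q through every layer.
Σ(b_i/K_i) = 5.54/0.00186 + 6.93/0.121 + 1.38/308 = 3036 d.
q = Δh / Σ(b_i/K_i) = 7.31 / 3036 = 0.002408 m/day.
In each layer the seepage velocity is v_i = q/n_i, so the layer transit time is t_i = b_i·n_i / q:
  layer 1 (sandy clay): t_1 = 5.54 × 0.06 / 0.002408 = 138.0 d
  layer 2 (weathered basalt): t_2 = 6.93 × 0.09 / 0.002408 = 259.0 d
  layer 3 (clean gravel): t_3 = 1.38 × 0.27 / 0.002408 = 154.7 d
Total t = Σ t_i = 551.8 days = 1.511 years.

1.51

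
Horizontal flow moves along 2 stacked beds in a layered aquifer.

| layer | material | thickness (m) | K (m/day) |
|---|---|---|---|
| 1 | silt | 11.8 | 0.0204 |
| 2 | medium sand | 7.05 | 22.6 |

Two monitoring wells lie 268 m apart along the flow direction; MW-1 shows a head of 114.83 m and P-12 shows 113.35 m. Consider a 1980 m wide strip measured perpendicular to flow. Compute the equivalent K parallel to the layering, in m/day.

Flow is parallel to layering, so each bed carries its own Darcy discharge and the transmissivities add.
Σ(K_i·b_i) = 0.0204×11.8 + 22.6×7.05 = 159.6 m²/day.
Total thickness b = 18.85 m, so K_eq = Σ(K_i·b_i)/b = 8.465 m/day.

8.47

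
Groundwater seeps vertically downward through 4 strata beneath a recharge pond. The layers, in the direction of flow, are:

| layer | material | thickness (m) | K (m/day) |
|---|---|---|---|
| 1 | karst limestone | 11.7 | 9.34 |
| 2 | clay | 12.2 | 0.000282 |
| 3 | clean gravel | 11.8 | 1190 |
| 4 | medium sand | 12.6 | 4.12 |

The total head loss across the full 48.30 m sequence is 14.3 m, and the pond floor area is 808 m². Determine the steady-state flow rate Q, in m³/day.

0.267

Flow is perpendicular to layering, so the layers act in series and the equivalent K is the thickness-weighted harmonic mean.
Total thickness L = 11.7 + 12.2 + 11.8 + 12.6 = 48.30 m.
Σ(b_i/K_i) = 11.7/9.34 + 12.2/0.000282 + 11.8/1190 + 12.6/4.12 = 43267 d.
K_eq = L / Σ(b_i/K_i) = 48.30 / 43267 = 0.001116 m/day.
Q = K_eq · A · (Δh/L) = 0.001116 × 808 × (14.3/48.30) = 0.2671 m³/day.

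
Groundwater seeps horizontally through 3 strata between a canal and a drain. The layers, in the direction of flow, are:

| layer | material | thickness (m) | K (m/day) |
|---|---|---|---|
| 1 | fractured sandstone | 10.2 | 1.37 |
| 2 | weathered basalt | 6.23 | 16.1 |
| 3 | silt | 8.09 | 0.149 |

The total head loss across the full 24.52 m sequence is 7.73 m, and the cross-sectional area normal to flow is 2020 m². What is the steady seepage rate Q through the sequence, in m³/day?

Flow is perpendicular to layering, so the layers act in series and the equivalent K is the thickness-weighted harmonic mean.
Total thickness L = 10.2 + 6.23 + 8.09 = 24.52 m.
Σ(b_i/K_i) = 10.2/1.37 + 6.23/16.1 + 8.09/0.149 = 62.13 d.
K_eq = L / Σ(b_i/K_i) = 24.52 / 62.13 = 0.3947 m/day.
Q = K_eq · A · (Δh/L) = 0.3947 × 2020 × (7.73/24.52) = 251.3 m³/day.

251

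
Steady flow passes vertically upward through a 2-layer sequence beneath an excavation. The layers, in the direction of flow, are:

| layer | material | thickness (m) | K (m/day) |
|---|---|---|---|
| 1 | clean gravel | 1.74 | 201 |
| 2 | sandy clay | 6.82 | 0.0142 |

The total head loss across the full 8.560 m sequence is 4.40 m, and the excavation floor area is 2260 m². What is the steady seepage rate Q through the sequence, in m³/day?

20.7

Flow is perpendicular to layering, so the layers act in series and the equivalent K is the thickness-weighted harmonic mean.
Total thickness L = 1.74 + 6.82 = 8.560 m.
Σ(b_i/K_i) = 1.74/201 + 6.82/0.0142 = 480.3 d.
K_eq = L / Σ(b_i/K_i) = 8.560 / 480.3 = 0.01782 m/day.
Q = K_eq · A · (Δh/L) = 0.01782 × 2260 × (4.40/8.560) = 20.70 m³/day.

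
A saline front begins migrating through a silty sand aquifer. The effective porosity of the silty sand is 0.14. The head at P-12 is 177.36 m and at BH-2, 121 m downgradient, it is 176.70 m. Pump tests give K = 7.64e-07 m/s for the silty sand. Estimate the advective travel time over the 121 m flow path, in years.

Convert K: 7.64e-07 m/s × 86400 = 0.06601 m/day.
Hydraulic gradient i = (177.36 − 176.70) / 121 = 0.66 / 121 = 0.005455.
Darcy flux q = K · i = 0.06601 × 0.005455 = 0.0003601 m/day.
Seepage velocity v = q / n_e = 0.0003601 / 0.14 = 0.002572 m/day.
Travel time t = L / v = 121 / 0.002572 = 47049 days = 128.8 years.

129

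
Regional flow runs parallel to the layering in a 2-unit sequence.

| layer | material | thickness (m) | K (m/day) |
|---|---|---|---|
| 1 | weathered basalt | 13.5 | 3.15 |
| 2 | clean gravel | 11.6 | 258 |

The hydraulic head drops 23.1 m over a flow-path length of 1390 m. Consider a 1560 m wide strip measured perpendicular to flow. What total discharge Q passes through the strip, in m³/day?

78700

Flow is parallel to layering, so each bed carries its own Darcy discharge and the transmissivities add.
Σ(K_i·b_i) = 3.15×13.5 + 258×11.6 = 3035 m²/day.
Hydraulic gradient i = Δh / L = 23.1 / 1390 = 0.01662.
Q = Σ(K_i·b_i) · W · i = 3035 × 1560 × 0.01662 = 78691 m³/day.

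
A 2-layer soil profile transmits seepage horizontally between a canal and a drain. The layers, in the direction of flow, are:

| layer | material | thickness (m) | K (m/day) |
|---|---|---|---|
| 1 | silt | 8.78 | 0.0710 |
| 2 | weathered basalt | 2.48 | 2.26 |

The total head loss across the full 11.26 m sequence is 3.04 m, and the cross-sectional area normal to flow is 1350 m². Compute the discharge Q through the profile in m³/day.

32.9

Flow is perpendicular to layering, so the layers act in series and the equivalent K is the thickness-weighted harmonic mean.
Total thickness L = 8.78 + 2.48 = 11.26 m.
Σ(b_i/K_i) = 8.78/0.0710 + 2.48/2.26 = 124.8 d.
K_eq = L / Σ(b_i/K_i) = 11.26 / 124.8 = 0.09025 m/day.
Q = K_eq · A · (Δh/L) = 0.09025 × 1350 × (3.04/11.26) = 32.90 m³/day.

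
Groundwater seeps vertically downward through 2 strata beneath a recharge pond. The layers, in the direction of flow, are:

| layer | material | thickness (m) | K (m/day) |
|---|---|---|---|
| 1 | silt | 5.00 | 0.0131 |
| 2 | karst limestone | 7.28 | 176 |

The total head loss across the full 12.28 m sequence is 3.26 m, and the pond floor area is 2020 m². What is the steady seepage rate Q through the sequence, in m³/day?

Flow is perpendicular to layering, so the layers act in series and the equivalent K is the thickness-weighted harmonic mean.
Total thickness L = 5.00 + 7.28 = 12.28 m.
Σ(b_i/K_i) = 5.00/0.0131 + 7.28/176 = 381.7 d.
K_eq = L / Σ(b_i/K_i) = 12.28 / 381.7 = 0.03217 m/day.
Q = K_eq · A · (Δh/L) = 0.03217 × 2020 × (3.26/12.28) = 17.25 m³/day.

17.3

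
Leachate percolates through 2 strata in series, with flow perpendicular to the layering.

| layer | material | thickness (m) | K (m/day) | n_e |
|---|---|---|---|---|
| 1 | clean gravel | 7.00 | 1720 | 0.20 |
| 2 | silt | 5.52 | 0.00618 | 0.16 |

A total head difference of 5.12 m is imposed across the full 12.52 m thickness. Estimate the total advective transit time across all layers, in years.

1.09

With flow normal to the layers, continuity requires the same specific discharge q through every layer.
Σ(b_i/K_i) = 7.00/1720 + 5.52/0.00618 = 893.2 d.
q = Δh / Σ(b_i/K_i) = 5.12 / 893.2 = 0.005732 m/day.
In each layer the seepage velocity is v_i = q/n_i, so the layer transit time is t_i = b_i·n_i / q:
  layer 1 (clean gravel): t_1 = 7.00 × 0.20 / 0.005732 = 244.2 d
  layer 2 (silt): t_2 = 5.52 × 0.16 / 0.005732 = 154.1 d
Total t = Σ t_i = 398.3 days = 1.091 years.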